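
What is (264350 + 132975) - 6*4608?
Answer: 369677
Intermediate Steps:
(264350 + 132975) - 6*4608 = 397325 - 27648 = 369677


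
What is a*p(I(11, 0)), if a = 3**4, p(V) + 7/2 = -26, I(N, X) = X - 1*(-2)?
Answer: -4779/2 ≈ -2389.5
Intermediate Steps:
I(N, X) = 2 + X (I(N, X) = X + 2 = 2 + X)
p(V) = -59/2 (p(V) = -7/2 - 26 = -59/2)
a = 81
a*p(I(11, 0)) = 81*(-59/2) = -4779/2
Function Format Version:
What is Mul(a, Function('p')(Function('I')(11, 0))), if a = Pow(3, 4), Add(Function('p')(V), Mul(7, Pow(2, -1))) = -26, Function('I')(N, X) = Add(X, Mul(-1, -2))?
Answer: Rational(-4779, 2) ≈ -2389.5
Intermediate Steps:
Function('I')(N, X) = Add(2, X) (Function('I')(N, X) = Add(X, 2) = Add(2, X))
Function('p')(V) = Rational(-59, 2) (Function('p')(V) = Add(Rational(-7, 2), -26) = Rational(-59, 2))
a = 81
Mul(a, Function('p')(Function('I')(11, 0))) = Mul(81, Rational(-59, 2)) = Rational(-4779, 2)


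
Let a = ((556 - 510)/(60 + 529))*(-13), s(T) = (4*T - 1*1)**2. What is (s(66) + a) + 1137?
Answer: 41409636/589 ≈ 70305.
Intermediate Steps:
s(T) = (-1 + 4*T)**2 (s(T) = (4*T - 1)**2 = (-1 + 4*T)**2)
a = -598/589 (a = (46/589)*(-13) = -598/589 ≈ -1.0153)
(s(66) + a) + 1137 = ((-1 + 4*66)**2 - 598/589) + 1137 = ((-1 + 264)**2 - 598/589) + 1137 = (263**2 - 598/589) + 1137 = (69169 - 598/589) + 1137 = 40739943/589 + 1137 = 41409636/589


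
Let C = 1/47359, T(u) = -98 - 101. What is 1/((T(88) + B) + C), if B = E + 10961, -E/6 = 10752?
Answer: -47359/2545546249 ≈ -1.8605e-5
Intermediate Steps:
E = -64512 (E = -6*10752 = -64512)
B = -53551 (B = -64512 + 10961 = -53551)
T(u) = -199
C = 1/47359 ≈ 2.1115e-5
1/((T(88) + B) + C) = 1/((-199 - 53551) + 1/47359) = 1/(-53750 + 1/47359) = 1/(-2545546249/47359) = -47359/2545546249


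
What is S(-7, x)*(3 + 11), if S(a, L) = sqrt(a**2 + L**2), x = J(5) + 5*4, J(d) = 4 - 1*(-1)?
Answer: 14*sqrt(674) ≈ 363.46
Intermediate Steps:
J(d) = 5 (J(d) = 4 + 1 = 5)
x = 25 (x = 5 + 5*4 = 5 + 20 = 25)
S(a, L) = sqrt(L**2 + a**2)
S(-7, x)*(3 + 11) = sqrt(25**2 + (-7)**2)*(3 + 11) = sqrt(625 + 49)*14 = sqrt(674)*14 = 14*sqrt(674)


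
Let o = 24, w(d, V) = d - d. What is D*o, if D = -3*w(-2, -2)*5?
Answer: 0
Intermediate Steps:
w(d, V) = 0
D = 0 (D = -3*0*5 = 0*5 = 0)
D*o = 0*24 = 0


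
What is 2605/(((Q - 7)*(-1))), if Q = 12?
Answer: -521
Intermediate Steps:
2605/(((Q - 7)*(-1))) = 2605/(((12 - 7)*(-1))) = 2605/((5*(-1))) = 2605/(-5) = 2605*(-⅕) = -521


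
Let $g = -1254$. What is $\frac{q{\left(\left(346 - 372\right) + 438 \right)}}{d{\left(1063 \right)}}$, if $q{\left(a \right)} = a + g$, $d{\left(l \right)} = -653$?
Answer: $\frac{842}{653} \approx 1.2894$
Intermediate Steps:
$q{\left(a \right)} = -1254 + a$ ($q{\left(a \right)} = a - 1254 = -1254 + a$)
$\frac{q{\left(\left(346 - 372\right) + 438 \right)}}{d{\left(1063 \right)}} = \frac{-1254 + \left(\left(346 - 372\right) + 438\right)}{-653} = \left(-1254 + \left(-26 + 438\right)\right) \left(- \frac{1}{653}\right) = \left(-1254 + 412\right) \left(- \frac{1}{653}\right) = \left(-842\right) \left(- \frac{1}{653}\right) = \frac{842}{653}$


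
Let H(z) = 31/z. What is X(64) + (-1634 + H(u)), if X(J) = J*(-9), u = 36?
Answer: -79529/36 ≈ -2209.1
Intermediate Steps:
X(J) = -9*J
X(64) + (-1634 + H(u)) = -9*64 + (-1634 + 31/36) = -576 + (-1634 + 31*(1/36)) = -576 + (-1634 + 31/36) = -576 - 58793/36 = -79529/36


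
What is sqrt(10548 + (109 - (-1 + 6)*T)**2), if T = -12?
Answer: sqrt(39109) ≈ 197.76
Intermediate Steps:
sqrt(10548 + (109 - (-1 + 6)*T)**2) = sqrt(10548 + (109 - (-1 + 6)*(-12))**2) = sqrt(10548 + (109 - 5*(-12))**2) = sqrt(10548 + (109 - 1*(-60))**2) = sqrt(10548 + (109 + 60)**2) = sqrt(10548 + 169**2) = sqrt(10548 + 28561) = sqrt(39109)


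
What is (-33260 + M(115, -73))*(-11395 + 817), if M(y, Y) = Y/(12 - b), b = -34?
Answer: 8092344537/23 ≈ 3.5184e+8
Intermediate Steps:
M(y, Y) = Y/46 (M(y, Y) = Y/(12 - 1*(-34)) = Y/(12 + 34) = Y/46)
(-33260 + M(115, -73))*(-11395 + 817) = (-33260 + (1/46)*(-73))*(-11395 + 817) = (-33260 - 73/46)*(-10578) = -1530033/46*(-10578) = 8092344537/23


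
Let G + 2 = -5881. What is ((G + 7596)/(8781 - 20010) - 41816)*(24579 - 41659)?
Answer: 2673325031720/3743 ≈ 7.1422e+8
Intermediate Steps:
G = -5883 (G = -2 - 5881 = -5883)
((G + 7596)/(8781 - 20010) - 41816)*(24579 - 41659) = ((-5883 + 7596)/(8781 - 20010) - 41816)*(24579 - 41659) = (1713/(-11229) - 41816)*(-17080) = (1713*(-1/11229) - 41816)*(-17080) = (-571/3743 - 41816)*(-17080) = -156517859/3743*(-17080) = 2673325031720/3743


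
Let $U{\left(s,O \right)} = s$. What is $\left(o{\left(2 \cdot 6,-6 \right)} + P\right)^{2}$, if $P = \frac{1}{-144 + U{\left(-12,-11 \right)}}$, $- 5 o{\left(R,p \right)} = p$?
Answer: $\frac{866761}{608400} \approx 1.4247$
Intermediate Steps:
$o{\left(R,p \right)} = - \frac{p}{5}$
$P = - \frac{1}{156}$ ($P = \frac{1}{-144 - 12} = \frac{1}{-156} = - \frac{1}{156} \approx -0.0064103$)
$\left(o{\left(2 \cdot 6,-6 \right)} + P\right)^{2} = \left(\left(- \frac{1}{5}\right) \left(-6\right) - \frac{1}{156}\right)^{2} = \left(\frac{6}{5} - \frac{1}{156}\right)^{2} = \left(\frac{931}{780}\right)^{2} = \frac{866761}{608400}$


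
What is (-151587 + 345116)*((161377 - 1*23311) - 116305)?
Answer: 4211384569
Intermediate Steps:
(-151587 + 345116)*((161377 - 1*23311) - 116305) = 193529*((161377 - 23311) - 116305) = 193529*(138066 - 116305) = 193529*21761 = 4211384569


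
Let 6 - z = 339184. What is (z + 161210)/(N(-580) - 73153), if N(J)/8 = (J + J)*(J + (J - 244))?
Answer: -177968/12955967 ≈ -0.013736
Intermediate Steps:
z = -339178 (z = 6 - 1*339184 = 6 - 339184 = -339178)
N(J) = 16*J*(-244 + 2*J) (N(J) = 8*((J + J)*(J + (J - 244))) = 8*((2*J)*(J + (-244 + J))) = 8*((2*J)*(-244 + 2*J)) = 8*(2*J*(-244 + 2*J)) = 16*J*(-244 + 2*J))
(z + 161210)/(N(-580) - 73153) = (-339178 + 161210)/(32*(-580)*(-122 - 580) - 73153) = -177968/(32*(-580)*(-702) - 73153) = -177968/(13029120 - 73153) = -177968/12955967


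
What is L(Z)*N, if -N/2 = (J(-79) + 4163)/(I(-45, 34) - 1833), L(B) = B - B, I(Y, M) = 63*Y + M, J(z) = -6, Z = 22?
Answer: 0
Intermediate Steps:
I(Y, M) = M + 63*Y
L(B) = 0
N = 4157/2317 (N = -2*(-6 + 4163)/((34 + 63*(-45)) - 1833) = -8314/((34 - 2835) - 1833) = -8314/(-2801 - 1833) = -8314/(-4634) = -8314*(-1)/4634 = -2*(-4157/4634) = 4157/2317 ≈ 1.7941)
L(Z)*N = 0*(4157/2317) = 0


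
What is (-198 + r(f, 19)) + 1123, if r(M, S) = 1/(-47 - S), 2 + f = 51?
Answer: 61049/66 ≈ 924.98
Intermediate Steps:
f = 49 (f = -2 + 51 = 49)
(-198 + r(f, 19)) + 1123 = (-198 - 1/(47 + 19)) + 1123 = (-198 - 1/66) + 1123 = -13069/66 + 1123 = 61049/66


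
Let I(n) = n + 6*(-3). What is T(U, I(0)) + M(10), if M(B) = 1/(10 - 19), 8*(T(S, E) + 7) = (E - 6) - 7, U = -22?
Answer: -791/72 ≈ -10.986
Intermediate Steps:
I(n) = -18 + n (I(n) = n - 18 = -18 + n)
T(S, E) = -69/8 + E/8 (T(S, E) = -7 + ((E - 6) - 7)/8 = -7 + ((-6 + E) - 7)/8 = -7 + (-13 + E)/8 = -7 + (-13/8 + E/8) = -69/8 + E/8)
M(B) = -⅑ (M(B) = 1/(-9) = -⅑)
T(U, I(0)) + M(10) = (-69/8 + (-18 + 0)/8) - ⅑ = (-69/8 + (⅛)*(-18)) - ⅑ = (-69/8 - 9/4) - ⅑ = -87/8 - ⅑ = -791/72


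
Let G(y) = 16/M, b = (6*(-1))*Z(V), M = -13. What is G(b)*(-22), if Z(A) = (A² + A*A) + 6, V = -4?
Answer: 352/13 ≈ 27.077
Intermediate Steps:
Z(A) = 6 + 2*A² (Z(A) = (A² + A²) + 6 = 2*A² + 6 = 6 + 2*A²)
b = -228 (b = (6*(-1))*(6 + 2*(-4)²) = -6*(6 + 2*16) = -6*(6 + 32) = -6*38 = -228)
G(y) = -16/13 (G(y) = 16/(-13) = 16*(-1/13) = -16/13)
G(b)*(-22) = -16/13*(-22) = 352/13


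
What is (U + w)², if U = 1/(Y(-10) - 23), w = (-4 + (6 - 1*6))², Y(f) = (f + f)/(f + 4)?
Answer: 885481/3481 ≈ 254.38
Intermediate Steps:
Y(f) = 2*f/(4 + f) (Y(f) = (2*f)/(4 + f) = 2*f/(4 + f))
w = 16 (w = (-4 + (6 - 6))² = (-4 + 0)² = (-4)² = 16)
U = -3/59 (U = 1/(2*(-10)/(4 - 10) - 23) = 1/(2*(-10)/(-6) - 23) = 1/(2*(-10)*(-⅙) - 23) = 1/(10/3 - 23) = 1/(-59/3) = -3/59 ≈ -0.050847)
(U + w)² = (-3/59 + 16)² = (941/59)² = 885481/3481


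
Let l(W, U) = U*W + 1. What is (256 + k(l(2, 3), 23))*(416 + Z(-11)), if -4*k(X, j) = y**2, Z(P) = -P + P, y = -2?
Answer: 106080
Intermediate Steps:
l(W, U) = 1 + U*W
Z(P) = 0
k(X, j) = -1 (k(X, j) = -1/4*(-2)**2 = -1/4*4 = -1)
(256 + k(l(2, 3), 23))*(416 + Z(-11)) = (256 - 1)*(416 + 0) = 255*416 = 106080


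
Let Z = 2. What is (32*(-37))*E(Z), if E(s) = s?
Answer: -2368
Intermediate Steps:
(32*(-37))*E(Z) = (32*(-37))*2 = -1184*2 = -2368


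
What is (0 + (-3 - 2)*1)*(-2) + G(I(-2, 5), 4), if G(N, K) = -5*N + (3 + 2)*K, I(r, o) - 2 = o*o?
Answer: -105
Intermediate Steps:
I(r, o) = 2 + o**2 (I(r, o) = 2 + o*o = 2 + o**2)
G(N, K) = -5*N + 5*K
(0 + (-3 - 2)*1)*(-2) + G(I(-2, 5), 4) = (0 + (-3 - 2)*1)*(-2) + (-5*(2 + 5**2) + 5*4) = (0 - 5*1)*(-2) + (-5*(2 + 25) + 20) = (0 - 5)*(-2) + (-5*27 + 20) = -5*(-2) + (-135 + 20) = 10 - 115 = -105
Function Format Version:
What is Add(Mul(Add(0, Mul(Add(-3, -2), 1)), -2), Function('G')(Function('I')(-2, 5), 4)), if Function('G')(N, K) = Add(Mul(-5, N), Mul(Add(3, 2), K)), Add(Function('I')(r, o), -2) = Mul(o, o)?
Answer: -105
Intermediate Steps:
Function('I')(r, o) = Add(2, Pow(o, 2)) (Function('I')(r, o) = Add(2, Mul(o, o)) = Add(2, Pow(o, 2)))
Function('G')(N, K) = Add(Mul(-5, N), Mul(5, K))
Add(Mul(Add(0, Mul(Add(-3, -2), 1)), -2), Function('G')(Function('I')(-2, 5), 4)) = Add(Mul(Add(0, Mul(Add(-3, -2), 1)), -2), Add(Mul(-5, Add(2, Pow(5, 2))), Mul(5, 4))) = Add(Mul(Add(0, Mul(-5, 1)), -2), Add(Mul(-5, Add(2, 25)), 20)) = Add(Mul(Add(0, -5), -2), Add(Mul(-5, 27), 20)) = Add(Mul(-5, -2), Add(-135, 20)) = Add(10, -115) = -105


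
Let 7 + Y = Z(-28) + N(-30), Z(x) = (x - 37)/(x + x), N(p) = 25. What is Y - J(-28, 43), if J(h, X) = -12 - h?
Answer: 177/56 ≈ 3.1607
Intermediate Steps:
Z(x) = (-37 + x)/(2*x) (Z(x) = (-37 + x)/((2*x)) = (-37 + x)*(1/(2*x)) = (-37 + x)/(2*x))
Y = 1073/56 (Y = -7 + ((½)*(-37 - 28)/(-28) + 25) = -7 + ((½)*(-1/28)*(-65) + 25) = -7 + (65/56 + 25) = -7 + 1465/56 = 1073/56 ≈ 19.161)
Y - J(-28, 43) = 1073/56 - (-12 - 1*(-28)) = 1073/56 - (-12 + 28) = 1073/56 - 1*16 = 1073/56 - 16 = 177/56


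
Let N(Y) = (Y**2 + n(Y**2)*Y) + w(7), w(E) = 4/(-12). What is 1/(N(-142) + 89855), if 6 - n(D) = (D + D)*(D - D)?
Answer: 3/327500 ≈ 9.1603e-6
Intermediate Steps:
w(E) = -1/3 (w(E) = 4*(-1/12) = -1/3)
n(D) = 6 (n(D) = 6 - (D + D)*(D - D) = 6 - 2*D*0 = 6 - 1*0 = 6 + 0 = 6)
N(Y) = -1/3 + Y**2 + 6*Y (N(Y) = (Y**2 + 6*Y) - 1/3 = -1/3 + Y**2 + 6*Y)
1/(N(-142) + 89855) = 1/((-1/3 + (-142)**2 + 6*(-142)) + 89855) = 1/((-1/3 + 20164 - 852) + 89855) = 1/(57935/3 + 89855) = 1/(327500/3) = 3/327500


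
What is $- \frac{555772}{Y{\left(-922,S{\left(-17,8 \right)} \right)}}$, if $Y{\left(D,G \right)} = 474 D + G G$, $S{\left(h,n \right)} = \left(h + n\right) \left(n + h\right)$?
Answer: $\frac{555772}{430467} \approx 1.2911$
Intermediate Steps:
$S{\left(h,n \right)} = \left(h + n\right)^{2}$ ($S{\left(h,n \right)} = \left(h + n\right) \left(h + n\right) = \left(h + n\right)^{2}$)
$Y{\left(D,G \right)} = G^{2} + 474 D$ ($Y{\left(D,G \right)} = 474 D + G^{2} = G^{2} + 474 D$)
$- \frac{555772}{Y{\left(-922,S{\left(-17,8 \right)} \right)}} = - \frac{555772}{\left(\left(-17 + 8\right)^{2}\right)^{2} + 474 \left(-922\right)} = - \frac{555772}{\left(\left(-9\right)^{2}\right)^{2} - 437028} = - \frac{555772}{81^{2} - 437028} = - \frac{555772}{6561 - 437028} = - \frac{555772}{-430467} = \left(-555772\right) \left(- \frac{1}{430467}\right) = \frac{555772}{430467}$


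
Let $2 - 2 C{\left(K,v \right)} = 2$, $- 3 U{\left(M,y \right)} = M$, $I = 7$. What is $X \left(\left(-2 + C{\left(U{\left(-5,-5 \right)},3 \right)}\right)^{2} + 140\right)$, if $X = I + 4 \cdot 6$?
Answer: $4464$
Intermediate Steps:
$U{\left(M,y \right)} = - \frac{M}{3}$
$C{\left(K,v \right)} = 0$ ($C{\left(K,v \right)} = 1 - 1 = 0$)
$X = 31$ ($X = 7 + 4 \cdot 6 = 7 + 24 = 31$)
$X \left(\left(-2 + C{\left(U{\left(-5,-5 \right)},3 \right)}\right)^{2} + 140\right) = 31 \left(\left(-2 + 0\right)^{2} + 140\right) = 31 \left(\left(-2\right)^{2} + 140\right) = 31 \left(4 + 140\right) = 31 \cdot 144 = 4464$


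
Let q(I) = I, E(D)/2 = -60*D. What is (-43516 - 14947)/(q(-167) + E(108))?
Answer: 58463/13127 ≈ 4.4536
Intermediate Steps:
E(D) = -120*D (E(D) = 2*(-60*D) = -120*D)
(-43516 - 14947)/(q(-167) + E(108)) = (-43516 - 14947)/(-167 - 120*108) = -58463/(-167 - 12960) = -58463/(-13127) = -58463*(-1/13127) = 58463/13127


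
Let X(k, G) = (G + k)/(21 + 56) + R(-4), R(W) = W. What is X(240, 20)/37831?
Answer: -48/2912987 ≈ -1.6478e-5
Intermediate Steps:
X(k, G) = -4 + G/77 + k/77 (X(k, G) = (G + k)/(21 + 56) - 4 = (G + k)/77 - 4 = (G + k)*(1/77) - 4 = (G/77 + k/77) - 4 = -4 + G/77 + k/77)
X(240, 20)/37831 = (-4 + (1/77)*20 + (1/77)*240)/37831 = (-4 + 20/77 + 240/77)*(1/37831) = -48/77*1/37831 = -48/2912987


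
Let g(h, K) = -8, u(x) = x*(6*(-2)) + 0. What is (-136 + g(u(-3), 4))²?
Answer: 20736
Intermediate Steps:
u(x) = -12*x (u(x) = x*(-12) + 0 = -12*x + 0 = -12*x)
(-136 + g(u(-3), 4))² = (-136 - 8)² = (-144)² = 20736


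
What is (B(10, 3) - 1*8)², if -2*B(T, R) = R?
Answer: 361/4 ≈ 90.250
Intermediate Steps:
B(T, R) = -R/2
(B(10, 3) - 1*8)² = (-½*3 - 1*8)² = (-3/2 - 8)² = (-19/2)² = 361/4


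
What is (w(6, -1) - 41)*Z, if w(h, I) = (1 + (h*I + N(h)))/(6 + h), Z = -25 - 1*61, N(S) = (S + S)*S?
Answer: 18275/6 ≈ 3045.8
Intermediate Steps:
N(S) = 2*S² (N(S) = (2*S)*S = 2*S²)
Z = -86 (Z = -25 - 61 = -86)
w(h, I) = (1 + 2*h² + I*h)/(6 + h) (w(h, I) = (1 + (h*I + 2*h²))/(6 + h) = (1 + (I*h + 2*h²))/(6 + h) = (1 + (2*h² + I*h))/(6 + h) = (1 + 2*h² + I*h)/(6 + h))
(w(6, -1) - 41)*Z = ((1 + 2*6² - 1*6)/(6 + 6) - 41)*(-86) = ((1 + 2*36 - 6)/12 - 41)*(-86) = ((1 + 72 - 6)/12 - 41)*(-86) = ((1/12)*67 - 41)*(-86) = (67/12 - 41)*(-86) = -425/12*(-86) = 18275/6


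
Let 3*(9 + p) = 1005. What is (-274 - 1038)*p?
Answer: -427712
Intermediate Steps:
p = 326 (p = -9 + (⅓)*1005 = -9 + 335 = 326)
(-274 - 1038)*p = (-274 - 1038)*326 = -1312*326 = -427712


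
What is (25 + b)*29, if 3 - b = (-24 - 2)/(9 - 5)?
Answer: 2001/2 ≈ 1000.5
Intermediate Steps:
b = 19/2 (b = 3 - (-24 - 2)/(9 - 5) = 3 - (-26)/4 = 3 - 1*(-13/2) = 3 + 13/2 = 19/2 ≈ 9.5000)
(25 + b)*29 = (25 + 19/2)*29 = (69/2)*29 = 2001/2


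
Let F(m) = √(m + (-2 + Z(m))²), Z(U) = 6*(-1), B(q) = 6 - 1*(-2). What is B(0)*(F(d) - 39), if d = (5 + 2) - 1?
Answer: -312 + 8*√70 ≈ -245.07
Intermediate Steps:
d = 6 (d = 7 - 1 = 6)
B(q) = 8 (B(q) = 6 + 2 = 8)
Z(U) = -6
F(m) = √(64 + m) (F(m) = √(m + (-2 - 6)²) = √(m + (-8)²) = √(m + 64) = √(64 + m))
B(0)*(F(d) - 39) = 8*(√(64 + 6) - 39) = 8*(√70 - 39) = 8*(-39 + √70) = -312 + 8*√70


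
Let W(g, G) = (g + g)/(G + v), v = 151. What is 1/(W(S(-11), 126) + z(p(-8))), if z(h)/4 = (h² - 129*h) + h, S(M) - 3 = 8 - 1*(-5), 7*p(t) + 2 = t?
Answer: 13573/10040048 ≈ 0.0013519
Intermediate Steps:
p(t) = -2/7 + t/7
S(M) = 16 (S(M) = 3 + (8 - 1*(-5)) = 3 + (8 + 5) = 3 + 13 = 16)
W(g, G) = 2*g/(151 + G) (W(g, G) = (g + g)/(G + 151) = (2*g)/(151 + G) = 2*g/(151 + G))
z(h) = -512*h + 4*h² (z(h) = 4*((h² - 129*h) + h) = 4*(h² - 128*h) = -512*h + 4*h²)
1/(W(S(-11), 126) + z(p(-8))) = 1/(2*16/(151 + 126) + 4*(-2/7 + (⅐)*(-8))*(-128 + (-2/7 + (⅐)*(-8)))) = 1/(2*16/277 + 4*(-2/7 - 8/7)*(-128 + (-2/7 - 8/7))) = 1/(2*16*(1/277) + 4*(-10/7)*(-128 - 10/7)) = 1/(32/277 + 4*(-10/7)*(-906/7)) = 1/(32/277 + 36240/49) = 1/(10040048/13573) = 13573/10040048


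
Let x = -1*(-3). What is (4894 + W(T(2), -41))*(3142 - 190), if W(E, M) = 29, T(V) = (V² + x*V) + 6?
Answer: 14532696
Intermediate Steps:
x = 3
T(V) = 6 + V² + 3*V (T(V) = (V² + 3*V) + 6 = 6 + V² + 3*V)
(4894 + W(T(2), -41))*(3142 - 190) = (4894 + 29)*(3142 - 190) = 4923*2952 = 14532696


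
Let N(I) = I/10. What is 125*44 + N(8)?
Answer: 27504/5 ≈ 5500.8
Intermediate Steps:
N(I) = I/10 (N(I) = I*(⅒) = I/10)
125*44 + N(8) = 125*44 + (⅒)*8 = 5500 + ⅘ = 27504/5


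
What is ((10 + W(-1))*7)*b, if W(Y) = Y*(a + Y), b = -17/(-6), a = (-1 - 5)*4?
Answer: 4165/6 ≈ 694.17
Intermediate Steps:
a = -24 (a = -6*4 = -24)
b = 17/6 (b = -17*(-⅙) = 17/6 ≈ 2.8333)
W(Y) = Y*(-24 + Y)
((10 + W(-1))*7)*b = ((10 - (-24 - 1))*7)*(17/6) = ((10 - 1*(-25))*7)*(17/6) = ((10 + 25)*7)*(17/6) = (35*7)*(17/6) = 245*(17/6) = 4165/6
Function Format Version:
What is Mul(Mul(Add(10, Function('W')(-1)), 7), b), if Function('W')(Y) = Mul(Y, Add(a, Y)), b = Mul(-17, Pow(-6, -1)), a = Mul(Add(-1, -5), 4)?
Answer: Rational(4165, 6) ≈ 694.17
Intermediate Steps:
a = -24 (a = Mul(-6, 4) = -24)
b = Rational(17, 6) (b = Mul(-17, Rational(-1, 6)) = Rational(17, 6) ≈ 2.8333)
Function('W')(Y) = Mul(Y, Add(-24, Y))
Mul(Mul(Add(10, Function('W')(-1)), 7), b) = Mul(Mul(Add(10, Mul(-1, Add(-24, -1))), 7), Rational(17, 6)) = Mul(Mul(Add(10, Mul(-1, -25)), 7), Rational(17, 6)) = Mul(Mul(Add(10, 25), 7), Rational(17, 6)) = Mul(Mul(35, 7), Rational(17, 6)) = Mul(245, Rational(17, 6)) = Rational(4165, 6)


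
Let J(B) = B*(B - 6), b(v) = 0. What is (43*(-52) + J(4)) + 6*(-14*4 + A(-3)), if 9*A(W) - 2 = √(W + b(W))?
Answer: -7736/3 + 2*I*√3/3 ≈ -2578.7 + 1.1547*I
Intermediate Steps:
J(B) = B*(-6 + B)
A(W) = 2/9 + √W/9 (A(W) = 2/9 + √(W + 0)/9 = 2/9 + √W/9)
(43*(-52) + J(4)) + 6*(-14*4 + A(-3)) = (43*(-52) + 4*(-6 + 4)) + 6*(-14*4 + (2/9 + √(-3)/9)) = (-2236 + 4*(-2)) + 6*(-56 + (2/9 + (I*√3)/9)) = (-2236 - 8) + 6*(-56 + (2/9 + I*√3/9)) = -2244 + 6*(-502/9 + I*√3/9) = -2244 + (-1004/3 + 2*I*√3/3) = -7736/3 + 2*I*√3/3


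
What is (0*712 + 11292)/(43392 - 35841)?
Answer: 3764/2517 ≈ 1.4954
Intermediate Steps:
(0*712 + 11292)/(43392 - 35841) = (0 + 11292)/7551 = 11292*(1/7551) = 3764/2517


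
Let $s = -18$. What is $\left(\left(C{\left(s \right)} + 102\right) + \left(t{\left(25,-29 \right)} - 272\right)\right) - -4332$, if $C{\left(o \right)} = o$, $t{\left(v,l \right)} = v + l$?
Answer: $4140$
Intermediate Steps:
$t{\left(v,l \right)} = l + v$
$\left(\left(C{\left(s \right)} + 102\right) + \left(t{\left(25,-29 \right)} - 272\right)\right) - -4332 = \left(\left(-18 + 102\right) + \left(\left(-29 + 25\right) - 272\right)\right) - -4332 = \left(84 - 276\right) + 4332 = -192 + 4332 = 4140$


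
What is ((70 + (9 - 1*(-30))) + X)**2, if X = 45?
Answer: 23716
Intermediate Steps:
((70 + (9 - 1*(-30))) + X)**2 = ((70 + (9 - 1*(-30))) + 45)**2 = ((70 + (9 + 30)) + 45)**2 = ((70 + 39) + 45)**2 = (109 + 45)**2 = 154**2 = 23716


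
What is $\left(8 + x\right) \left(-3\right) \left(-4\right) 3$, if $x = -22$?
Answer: $-504$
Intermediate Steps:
$\left(8 + x\right) \left(-3\right) \left(-4\right) 3 = \left(8 - 22\right) \left(-3\right) \left(-4\right) 3 = - 14 \cdot 12 \cdot 3 = \left(-14\right) 36 = -504$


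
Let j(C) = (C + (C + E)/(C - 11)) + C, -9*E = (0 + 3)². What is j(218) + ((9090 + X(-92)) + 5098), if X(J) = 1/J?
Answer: 12109531/828 ≈ 14625.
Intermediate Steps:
E = -1 (E = -(0 + 3)²/9 = -⅑*3² = -⅑*9 = -1)
j(C) = 2*C + (-1 + C)/(-11 + C) (j(C) = (C + (C - 1)/(C - 11)) + C = (C + (-1 + C)/(-11 + C)) + C = 2*C + (-1 + C)/(-11 + C))
j(218) + ((9090 + X(-92)) + 5098) = (-1 - 21*218 + 2*218²)/(-11 + 218) + ((9090 + 1/(-92)) + 5098) = (-1 - 4578 + 2*47524)/207 + ((9090 - 1/92) + 5098) = (-1 - 4578 + 95048)/207 + (836279/92 + 5098) = (1/207)*90469 + 1305295/92 = 90469/207 + 1305295/92 = 12109531/828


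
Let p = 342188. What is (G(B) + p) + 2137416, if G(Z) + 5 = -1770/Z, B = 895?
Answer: 443847867/179 ≈ 2.4796e+6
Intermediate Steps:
G(Z) = -5 - 1770/Z
(G(B) + p) + 2137416 = ((-5 - 1770/895) + 342188) + 2137416 = ((-5 - 1770*1/895) + 342188) + 2137416 = ((-5 - 354/179) + 342188) + 2137416 = (-1249/179 + 342188) + 2137416 = 61250403/179 + 2137416 = 443847867/179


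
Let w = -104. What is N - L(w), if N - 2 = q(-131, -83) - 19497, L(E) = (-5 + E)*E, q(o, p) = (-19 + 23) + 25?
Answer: -30802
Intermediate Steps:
q(o, p) = 29 (q(o, p) = 4 + 25 = 29)
L(E) = E*(-5 + E)
N = -19466 (N = 2 + (29 - 19497) = 2 - 19468 = -19466)
N - L(w) = -19466 - (-104)*(-5 - 104) = -19466 - (-104)*(-109) = -19466 - 1*11336 = -19466 - 11336 = -30802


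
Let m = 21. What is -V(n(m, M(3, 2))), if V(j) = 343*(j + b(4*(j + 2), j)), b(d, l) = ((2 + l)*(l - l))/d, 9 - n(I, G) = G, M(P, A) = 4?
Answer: -1715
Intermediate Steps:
n(I, G) = 9 - G
b(d, l) = 0 (b(d, l) = ((2 + l)*0)/d = 0/d = 0)
V(j) = 343*j (V(j) = 343*(j + 0) = 343*j)
-V(n(m, M(3, 2))) = -343*(9 - 1*4) = -343*(9 - 4) = -343*5 = -1*1715 = -1715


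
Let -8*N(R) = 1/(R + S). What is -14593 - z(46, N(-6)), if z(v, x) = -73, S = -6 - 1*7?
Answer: -14520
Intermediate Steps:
S = -13 (S = -6 - 7 = -13)
N(R) = -1/(8*(-13 + R)) (N(R) = -1/(8*(R - 13)) = -1/(8*(-13 + R)))
-14593 - z(46, N(-6)) = -14593 - 1*(-73) = -14593 + 73 = -14520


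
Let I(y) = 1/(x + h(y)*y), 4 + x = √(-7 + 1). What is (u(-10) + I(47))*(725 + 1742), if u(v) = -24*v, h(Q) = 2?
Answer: 799937085/1351 - 2467*I*√6/8106 ≈ 5.9211e+5 - 0.74548*I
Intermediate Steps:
x = -4 + I*√6 (x = -4 + √(-7 + 1) = -4 + √(-6) = -4 + I*√6 ≈ -4.0 + 2.4495*I)
I(y) = 1/(-4 + 2*y + I*√6) (I(y) = 1/((-4 + I*√6) + 2*y) = 1/(-4 + 2*y + I*√6))
u(v) = -24*v
(u(-10) + I(47))*(725 + 1742) = (-24*(-10) + 1/(-4 + 2*47 + I*√6))*(725 + 1742) = (240 + 1/(-4 + 94 + I*√6))*2467 = (240 + 1/(90 + I*√6))*2467 = 592080 + 2467/(90 + I*√6)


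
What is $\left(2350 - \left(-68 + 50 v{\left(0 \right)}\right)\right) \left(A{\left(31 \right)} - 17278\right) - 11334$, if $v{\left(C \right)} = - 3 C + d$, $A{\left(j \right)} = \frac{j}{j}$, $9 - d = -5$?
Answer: $-29693220$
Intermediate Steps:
$d = 14$ ($d = 9 - -5 = 9 + 5 = 14$)
$A{\left(j \right)} = 1$
$v{\left(C \right)} = 14 - 3 C$ ($v{\left(C \right)} = - 3 C + 14 = 14 - 3 C$)
$\left(2350 - \left(-68 + 50 v{\left(0 \right)}\right)\right) \left(A{\left(31 \right)} - 17278\right) - 11334 = \left(2350 + \left(68 - 50 \left(14 - 0\right)\right)\right) \left(1 - 17278\right) - 11334 = \left(2350 + \left(68 - 50 \left(14 + 0\right)\right)\right) \left(-17277\right) - 11334 = \left(2350 + \left(68 - 700\right)\right) \left(-17277\right) - 11334 = \left(2350 - 632\right) \left(-17277\right) - 11334 = 1718 \left(-17277\right) - 11334 = -29681886 - 11334 = -29693220$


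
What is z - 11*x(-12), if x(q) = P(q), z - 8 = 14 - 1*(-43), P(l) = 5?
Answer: 10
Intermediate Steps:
z = 65 (z = 8 + (14 - 1*(-43)) = 8 + (14 + 43) = 8 + 57 = 65)
x(q) = 5
z - 11*x(-12) = 65 - 11*5 = 65 - 55 = 10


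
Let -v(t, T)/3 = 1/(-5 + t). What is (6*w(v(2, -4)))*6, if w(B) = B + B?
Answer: 72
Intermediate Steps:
v(t, T) = -3/(-5 + t)
w(B) = 2*B
(6*w(v(2, -4)))*6 = (6*(2*(-3/(-5 + 2))))*6 = (6*(2*(-3/(-3))))*6 = (6*(2*(-3*(-⅓))))*6 = (6*(2*1))*6 = (6*2)*6 = 12*6 = 72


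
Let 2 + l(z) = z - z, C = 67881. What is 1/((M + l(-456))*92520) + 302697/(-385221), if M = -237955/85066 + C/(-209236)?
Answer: -6257388819821363977/7963313494571867970 ≈ -0.78578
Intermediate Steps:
l(z) = -2 (l(z) = -2 + (z - z) = -2 + 0 = -2)
M = -1634209339/523496164 (M = -237955/85066 + 67881/(-209236) = -237955*1/85066 + 67881*(-1/209236) = -237955/85066 - 3993/12308 = -1634209339/523496164 ≈ -3.1217)
1/((M + l(-456))*92520) + 302697/(-385221) = 1/(-1634209339/523496164 - 2*92520) + 302697/(-385221) = (1/92520)/(-2681201667/523496164) + 302697*(-1/385221) = -523496164/2681201667*1/92520 - 100899/128407 = -130874041/62016194557710 - 100899/128407 = -6257388819821363977/7963313494571867970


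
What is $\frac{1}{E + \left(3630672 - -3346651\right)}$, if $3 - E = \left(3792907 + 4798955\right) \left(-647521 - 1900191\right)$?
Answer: $\frac{1}{21889596897070} \approx 4.5684 \cdot 10^{-14}$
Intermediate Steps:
$E = 21889589919747$ ($E = 3 - \left(3792907 + 4798955\right) \left(-647521 - 1900191\right) = 3 - 8591862 \left(-2547712\right) = 3 - -21889589919744 = 3 + 21889589919744 = 21889589919747$)
$\frac{1}{E + \left(3630672 - -3346651\right)} = \frac{1}{21889589919747 + \left(3630672 - -3346651\right)} = \frac{1}{21889589919747 + \left(3630672 + 3346651\right)} = \frac{1}{21889589919747 + 6977323} = \frac{1}{21889596897070}$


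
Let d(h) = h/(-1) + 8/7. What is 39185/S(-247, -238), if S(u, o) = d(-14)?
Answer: 274295/106 ≈ 2587.7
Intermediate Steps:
d(h) = 8/7 - h (d(h) = h*(-1) + 8*(⅐) = -h + 8/7 = 8/7 - h)
S(u, o) = 106/7 (S(u, o) = 8/7 - 1*(-14) = 8/7 + 14 = 106/7)
39185/S(-247, -238) = 39185/(106/7) = 39185*(7/106) = 274295/106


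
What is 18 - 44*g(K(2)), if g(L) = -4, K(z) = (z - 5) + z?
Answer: 194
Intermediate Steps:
K(z) = -5 + 2*z (K(z) = (-5 + z) + z = -5 + 2*z)
18 - 44*g(K(2)) = 18 - 44*(-4) = 18 + 176 = 194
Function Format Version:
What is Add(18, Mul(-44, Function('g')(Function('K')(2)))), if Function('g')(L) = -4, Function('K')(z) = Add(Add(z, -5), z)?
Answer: 194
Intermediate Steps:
Function('K')(z) = Add(-5, Mul(2, z)) (Function('K')(z) = Add(Add(-5, z), z) = Add(-5, Mul(2, z)))
Add(18, Mul(-44, Function('g')(Function('K')(2)))) = Add(18, Mul(-44, -4)) = Add(18, 176) = 194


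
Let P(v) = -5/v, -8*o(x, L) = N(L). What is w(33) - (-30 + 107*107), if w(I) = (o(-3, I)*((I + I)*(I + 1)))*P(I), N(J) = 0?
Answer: -11419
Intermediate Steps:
o(x, L) = 0 (o(x, L) = -1/8*0 = 0)
w(I) = 0 (w(I) = (0*((I + I)*(I + 1)))*(-5/I) = (0*((2*I)*(1 + I)))*(-5/I) = (0*(2*I*(1 + I)))*(-5/I) = 0*(-5/I) = 0)
w(33) - (-30 + 107*107) = 0 - (-30 + 107*107) = 0 - (-30 + 11449) = 0 - 1*11419 = 0 - 11419 = -11419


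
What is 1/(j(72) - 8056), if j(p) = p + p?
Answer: -1/7912 ≈ -0.00012639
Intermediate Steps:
j(p) = 2*p
1/(j(72) - 8056) = 1/(2*72 - 8056) = 1/(144 - 8056) = 1/(-7912) = -1/7912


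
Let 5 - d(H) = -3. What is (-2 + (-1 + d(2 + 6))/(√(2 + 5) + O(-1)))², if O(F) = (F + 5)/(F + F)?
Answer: 407/9 + 112*√7/9 ≈ 78.147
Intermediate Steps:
d(H) = 8 (d(H) = 5 - 1*(-3) = 5 + 3 = 8)
O(F) = (5 + F)/(2*F) (O(F) = (5 + F)/((2*F)) = (5 + F)*(1/(2*F)) = (5 + F)/(2*F))
(-2 + (-1 + d(2 + 6))/(√(2 + 5) + O(-1)))² = (-2 + (-1 + 8)/(√(2 + 5) + (½)*(5 - 1)/(-1)))² = (-2 + 7/(√7 + (½)*(-1)*4))² = (-2 + 7/(√7 - 2))² = (-2 + 7/(-2 + √7))²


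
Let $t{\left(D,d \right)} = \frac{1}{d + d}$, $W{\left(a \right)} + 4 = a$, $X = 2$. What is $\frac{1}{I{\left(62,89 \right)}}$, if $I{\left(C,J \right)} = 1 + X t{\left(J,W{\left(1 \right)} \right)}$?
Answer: $\frac{3}{2} \approx 1.5$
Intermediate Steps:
$W{\left(a \right)} = -4 + a$
$t{\left(D,d \right)} = \frac{1}{2 d}$
$I{\left(C,J \right)} = \frac{2}{3}$ ($I{\left(C,J \right)} = 1 + 2 \frac{1}{2 \left(-4 + 1\right)} = 1 + 2 \frac{1}{2 \left(-3\right)} = 1 + 2 \cdot \frac{1}{2} \left(- \frac{1}{3}\right) = 1 + 2 \left(- \frac{1}{6}\right) = 1 - \frac{1}{3} = \frac{2}{3}$)
$\frac{1}{I{\left(62,89 \right)}} = \frac{1}{\frac{2}{3}} = \frac{3}{2}$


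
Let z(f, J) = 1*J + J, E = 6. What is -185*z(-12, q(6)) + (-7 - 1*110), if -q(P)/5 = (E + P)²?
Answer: 266283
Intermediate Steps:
q(P) = -5*(6 + P)²
z(f, J) = 2*J (z(f, J) = J + J = 2*J)
-185*z(-12, q(6)) + (-7 - 1*110) = -370*(-5*(6 + 6)²) + (-7 - 1*110) = -370*(-5*12²) + (-7 - 110) = -370*(-5*144) - 117 = -370*(-720) - 117 = -185*(-1440) - 117 = 266400 - 117 = 266283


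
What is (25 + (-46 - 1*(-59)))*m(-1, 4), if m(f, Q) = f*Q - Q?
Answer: -304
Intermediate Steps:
m(f, Q) = -Q + Q*f (m(f, Q) = Q*f - Q = -Q + Q*f)
(25 + (-46 - 1*(-59)))*m(-1, 4) = (25 + (-46 - 1*(-59)))*(4*(-1 - 1)) = (25 + (-46 + 59))*(4*(-2)) = (25 + 13)*(-8) = 38*(-8) = -304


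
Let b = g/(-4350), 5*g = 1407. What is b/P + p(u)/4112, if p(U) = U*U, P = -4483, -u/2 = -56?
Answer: 25481492533/8352949750 ≈ 3.0506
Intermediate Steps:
u = 112 (u = -2*(-56) = 112)
g = 1407/5 (g = (1/5)*1407 = 1407/5 ≈ 281.40)
p(U) = U**2
b = -469/7250 (b = (1407/5)/(-4350) = (1407/5)*(-1/4350) = -469/7250 ≈ -0.064690)
b/P + p(u)/4112 = -469/7250/(-4483) + 112**2/4112 = -469/7250*(-1/4483) + 12544*(1/4112) = 469/32501750 + 784/257 = 25481492533/8352949750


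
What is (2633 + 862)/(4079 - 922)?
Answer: 3495/3157 ≈ 1.1071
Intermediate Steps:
(2633 + 862)/(4079 - 922) = 3495/3157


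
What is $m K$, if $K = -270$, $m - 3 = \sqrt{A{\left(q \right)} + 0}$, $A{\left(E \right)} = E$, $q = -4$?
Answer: $-810 - 540 i \approx -810.0 - 540.0 i$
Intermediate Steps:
$m = 3 + 2 i$ ($m = 3 + \sqrt{-4 + 0} = 3 + \sqrt{-4} = 3 + 2 i \approx 3.0 + 2.0 i$)
$m K = \left(3 + 2 i\right) \left(-270\right) = -810 - 540 i$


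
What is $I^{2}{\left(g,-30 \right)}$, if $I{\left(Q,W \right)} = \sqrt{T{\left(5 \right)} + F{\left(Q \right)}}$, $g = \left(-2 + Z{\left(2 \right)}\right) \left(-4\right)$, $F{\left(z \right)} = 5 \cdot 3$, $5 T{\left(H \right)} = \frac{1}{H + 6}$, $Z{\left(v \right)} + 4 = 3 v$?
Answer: $\frac{826}{55} \approx 15.018$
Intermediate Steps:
$Z{\left(v \right)} = -4 + 3 v$
$T{\left(H \right)} = \frac{1}{5 \left(6 + H\right)}$ ($T{\left(H \right)} = \frac{1}{5 \left(H + 6\right)} = \frac{1}{5 \left(6 + H\right)}$)
$F{\left(z \right)} = 15$
$g = 0$ ($g = \left(-2 + \left(-4 + 3 \cdot 2\right)\right) \left(-4\right) = \left(-2 + \left(-4 + 6\right)\right) \left(-4\right) = \left(-2 + 2\right) \left(-4\right) = 0 \left(-4\right) = 0$)
$I{\left(Q,W \right)} = \frac{\sqrt{45430}}{55}$ ($I{\left(Q,W \right)} = \sqrt{\frac{1}{5 \left(6 + 5\right)} + 15} = \sqrt{\frac{1}{5 \cdot 11} + 15} = \sqrt{\frac{1}{5} \cdot \frac{1}{11} + 15} = \sqrt{\frac{1}{55} + 15} = \sqrt{\frac{826}{55}} = \frac{\sqrt{45430}}{55}$)
$I^{2}{\left(g,-30 \right)} = \left(\frac{\sqrt{45430}}{55}\right)^{2} = \frac{826}{55}$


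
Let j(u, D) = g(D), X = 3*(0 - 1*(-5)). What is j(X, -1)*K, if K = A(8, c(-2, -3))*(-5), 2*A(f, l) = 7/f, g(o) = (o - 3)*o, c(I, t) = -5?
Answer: -35/4 ≈ -8.7500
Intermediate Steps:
X = 15 (X = 3*(0 + 5) = 3*5 = 15)
g(o) = o*(-3 + o) (g(o) = (-3 + o)*o = o*(-3 + o))
j(u, D) = D*(-3 + D)
A(f, l) = 7/(2*f) (A(f, l) = (7/f)/2 = 7/(2*f))
K = -35/16 (K = ((7/2)/8)*(-5) = ((7/2)*(⅛))*(-5) = (7/16)*(-5) = -35/16 ≈ -2.1875)
j(X, -1)*K = -(-3 - 1)*(-35/16) = -1*(-4)*(-35/16) = 4*(-35/16) = -35/4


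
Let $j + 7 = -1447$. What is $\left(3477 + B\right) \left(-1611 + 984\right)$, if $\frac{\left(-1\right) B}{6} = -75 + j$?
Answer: $-7932177$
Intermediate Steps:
$j = -1454$ ($j = -7 - 1447 = -1454$)
$B = 9174$ ($B = - 6 \left(-75 - 1454\right) = \left(-6\right) \left(-1529\right) = 9174$)
$\left(3477 + B\right) \left(-1611 + 984\right) = \left(3477 + 9174\right) \left(-1611 + 984\right) = 12651 \left(-627\right) = -7932177$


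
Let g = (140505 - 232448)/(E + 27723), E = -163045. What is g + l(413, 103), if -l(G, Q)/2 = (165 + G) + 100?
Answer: -183404689/135322 ≈ -1355.3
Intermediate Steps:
g = 91943/135322 (g = (140505 - 232448)/(-163045 + 27723) = -91943/(-135322) = -91943*(-1/135322) = 91943/135322 ≈ 0.67944)
l(G, Q) = -530 - 2*G (l(G, Q) = -2*((165 + G) + 100) = -2*(265 + G) = -530 - 2*G)
g + l(413, 103) = 91943/135322 + (-530 - 2*413) = 91943/135322 + (-530 - 826) = 91943/135322 - 1356 = -183404689/135322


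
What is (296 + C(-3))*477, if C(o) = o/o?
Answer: 141669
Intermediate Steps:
C(o) = 1
(296 + C(-3))*477 = (296 + 1)*477 = 297*477 = 141669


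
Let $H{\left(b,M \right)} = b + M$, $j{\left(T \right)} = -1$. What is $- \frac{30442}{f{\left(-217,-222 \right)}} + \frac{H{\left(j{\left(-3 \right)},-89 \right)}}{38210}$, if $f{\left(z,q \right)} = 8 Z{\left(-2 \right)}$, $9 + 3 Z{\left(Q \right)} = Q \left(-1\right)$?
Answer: $\frac{174478071}{106988} \approx 1630.8$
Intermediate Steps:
$Z{\left(Q \right)} = -3 - \frac{Q}{3}$ ($Z{\left(Q \right)} = -3 + \frac{Q \left(-1\right)}{3} = -3 + \frac{\left(-1\right) Q}{3} = -3 - \frac{Q}{3}$)
$H{\left(b,M \right)} = M + b$
$f{\left(z,q \right)} = - \frac{56}{3}$ ($f{\left(z,q \right)} = 8 \left(-3 - - \frac{2}{3}\right) = 8 \left(-3 + \frac{2}{3}\right) = 8 \left(- \frac{7}{3}\right) = - \frac{56}{3}$)
$- \frac{30442}{f{\left(-217,-222 \right)}} + \frac{H{\left(j{\left(-3 \right)},-89 \right)}}{38210} = - \frac{30442}{- \frac{56}{3}} + \frac{-89 - 1}{38210} = \left(-30442\right) \left(- \frac{3}{56}\right) - \frac{9}{3821} = \frac{45663}{28} - \frac{9}{3821} = \frac{174478071}{106988}$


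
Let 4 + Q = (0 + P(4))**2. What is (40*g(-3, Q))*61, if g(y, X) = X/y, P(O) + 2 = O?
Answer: 0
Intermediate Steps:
P(O) = -2 + O
Q = 0 (Q = -4 + (0 + (-2 + 4))**2 = -4 + (0 + 2)**2 = -4 + 2**2 = -4 + 4 = 0)
(40*g(-3, Q))*61 = (40*(0/(-3)))*61 = (40*(0*(-1/3)))*61 = (40*0)*61 = 0*61 = 0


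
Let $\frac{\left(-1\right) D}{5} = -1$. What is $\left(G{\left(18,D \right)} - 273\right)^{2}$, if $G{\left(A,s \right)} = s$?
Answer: $71824$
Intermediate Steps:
$D = 5$ ($D = \left(-5\right) \left(-1\right) = 5$)
$\left(G{\left(18,D \right)} - 273\right)^{2} = \left(5 - 273\right)^{2} = \left(-268\right)^{2} = 71824$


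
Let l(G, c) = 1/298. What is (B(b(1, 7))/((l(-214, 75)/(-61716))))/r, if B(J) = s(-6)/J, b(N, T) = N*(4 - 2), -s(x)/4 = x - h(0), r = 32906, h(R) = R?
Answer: -110348208/16453 ≈ -6706.9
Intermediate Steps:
l(G, c) = 1/298
s(x) = -4*x (s(x) = -4*(x - 1*0) = -4*(x + 0) = -4*x)
b(N, T) = 2*N (b(N, T) = N*2 = 2*N)
B(J) = 24/J (B(J) = (-4*(-6))/J = 24/J)
(B(b(1, 7))/((l(-214, 75)/(-61716))))/r = ((24/((2*1)))/(((1/298)/(-61716))))/32906 = ((24/2)/(((1/298)*(-1/61716))))*(1/32906) = ((24*(1/2))/(-1/18391368))*(1/32906) = (12*(-18391368))*(1/32906) = -220696416*1/32906 = -110348208/16453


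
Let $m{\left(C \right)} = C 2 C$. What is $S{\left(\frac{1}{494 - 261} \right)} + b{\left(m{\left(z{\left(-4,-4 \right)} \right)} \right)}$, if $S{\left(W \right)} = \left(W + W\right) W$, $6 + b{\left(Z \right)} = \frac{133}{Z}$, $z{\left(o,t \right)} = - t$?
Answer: $- \frac{3202987}{1737248} \approx -1.8437$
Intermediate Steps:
$m{\left(C \right)} = 2 C^{2}$ ($m{\left(C \right)} = 2 C C = 2 C^{2}$)
$b{\left(Z \right)} = -6 + \frac{133}{Z}$
$S{\left(W \right)} = 2 W^{2}$ ($S{\left(W \right)} = 2 W W = 2 W^{2}$)
$S{\left(\frac{1}{494 - 261} \right)} + b{\left(m{\left(z{\left(-4,-4 \right)} \right)} \right)} = 2 \left(\frac{1}{494 - 261}\right)^{2} - \left(6 - \frac{133}{2 \left(\left(-1\right) \left(-4\right)\right)^{2}}\right) = 2 \left(\frac{1}{233}\right)^{2} - \left(6 - \frac{133}{2 \cdot 4^{2}}\right) = \frac{2}{54289} - \left(6 - \frac{133}{2 \cdot 16}\right) = 2 \cdot \frac{1}{54289} - \left(6 - \frac{133}{32}\right) = \frac{2}{54289} + \left(-6 + 133 \cdot \frac{1}{32}\right) = \frac{2}{54289} + \left(-6 + \frac{133}{32}\right) = \frac{2}{54289} - \frac{59}{32} = - \frac{3202987}{1737248}$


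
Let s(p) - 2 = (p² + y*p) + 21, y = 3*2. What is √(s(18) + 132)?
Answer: √587 ≈ 24.228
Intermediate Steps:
y = 6
s(p) = 23 + p² + 6*p (s(p) = 2 + ((p² + 6*p) + 21) = 2 + (21 + p² + 6*p) = 23 + p² + 6*p)
√(s(18) + 132) = √((23 + 18² + 6*18) + 132) = √((23 + 324 + 108) + 132) = √(455 + 132) = √587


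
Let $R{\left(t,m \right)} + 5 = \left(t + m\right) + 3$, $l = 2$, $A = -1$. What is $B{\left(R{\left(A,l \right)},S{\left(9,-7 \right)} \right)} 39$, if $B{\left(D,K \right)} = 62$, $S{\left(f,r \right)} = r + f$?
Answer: $2418$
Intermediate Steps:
$S{\left(f,r \right)} = f + r$
$R{\left(t,m \right)} = -2 + m + t$ ($R{\left(t,m \right)} = -5 + \left(\left(t + m\right) + 3\right) = -5 + \left(\left(m + t\right) + 3\right) = -5 + \left(3 + m + t\right) = -2 + m + t$)
$B{\left(R{\left(A,l \right)},S{\left(9,-7 \right)} \right)} 39 = 62 \cdot 39 = 2418$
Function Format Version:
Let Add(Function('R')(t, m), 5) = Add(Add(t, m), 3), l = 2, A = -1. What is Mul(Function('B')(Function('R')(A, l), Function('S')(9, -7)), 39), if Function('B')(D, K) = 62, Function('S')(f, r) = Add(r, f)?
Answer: 2418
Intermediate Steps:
Function('S')(f, r) = Add(f, r)
Function('R')(t, m) = Add(-2, m, t) (Function('R')(t, m) = Add(-5, Add(Add(t, m), 3)) = Add(-5, Add(Add(m, t), 3)) = Add(-5, Add(3, m, t)) = Add(-2, m, t))
Mul(Function('B')(Function('R')(A, l), Function('S')(9, -7)), 39) = Mul(62, 39) = 2418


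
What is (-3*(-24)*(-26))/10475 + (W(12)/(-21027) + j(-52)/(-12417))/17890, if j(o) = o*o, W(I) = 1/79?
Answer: -15351624475279559/85896001076496950 ≈ -0.17872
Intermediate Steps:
W(I) = 1/79
j(o) = o²
(-3*(-24)*(-26))/10475 + (W(12)/(-21027) + j(-52)/(-12417))/17890 = (-3*(-24)*(-26))/10475 + ((1/79)/(-21027) + (-52)²/(-12417))/17890 = (72*(-26))*(1/10475) + ((1/79)*(-1/21027) + 2704*(-1/12417))*(1/17890) = -1872*1/10475 + (-1/1661133 - 2704/12417)*(1/17890) = -1872/10475 - 499079561/2291809829*1/17890 = -1872/10475 - 499079561/41000477840810 = -15351624475279559/85896001076496950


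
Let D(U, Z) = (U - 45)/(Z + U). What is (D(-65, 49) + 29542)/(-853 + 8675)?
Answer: 236391/62576 ≈ 3.7777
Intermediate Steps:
D(U, Z) = (-45 + U)/(U + Z)
(D(-65, 49) + 29542)/(-853 + 8675) = ((-45 - 65)/(-65 + 49) + 29542)/(-853 + 8675) = (-110/(-16) + 29542)/7822 = (-1/16*(-110) + 29542)*(1/7822) = (55/8 + 29542)*(1/7822) = (236391/8)*(1/7822) = 236391/62576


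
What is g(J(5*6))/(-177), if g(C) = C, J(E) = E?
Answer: -10/59 ≈ -0.16949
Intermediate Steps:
g(J(5*6))/(-177) = (5*6)/(-177) = 30*(-1/177) = -10/59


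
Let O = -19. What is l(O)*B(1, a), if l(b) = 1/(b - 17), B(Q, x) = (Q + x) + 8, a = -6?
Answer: -1/12 ≈ -0.083333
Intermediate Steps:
B(Q, x) = 8 + Q + x
l(b) = 1/(-17 + b)
l(O)*B(1, a) = (8 + 1 - 6)/(-17 - 19) = 3/(-36) = -1/36*3 = -1/12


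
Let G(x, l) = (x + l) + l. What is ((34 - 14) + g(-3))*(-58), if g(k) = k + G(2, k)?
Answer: -754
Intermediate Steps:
G(x, l) = x + 2*l (G(x, l) = (l + x) + l = x + 2*l)
g(k) = 2 + 3*k (g(k) = k + (2 + 2*k) = 2 + 3*k)
((34 - 14) + g(-3))*(-58) = ((34 - 14) + (2 + 3*(-3)))*(-58) = (20 + (2 - 9))*(-58) = (20 - 7)*(-58) = 13*(-58) = -754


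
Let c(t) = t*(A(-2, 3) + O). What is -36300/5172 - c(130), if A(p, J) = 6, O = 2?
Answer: -451265/431 ≈ -1047.0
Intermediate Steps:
c(t) = 8*t (c(t) = t*(6 + 2) = t*8 = 8*t)
-36300/5172 - c(130) = -36300/5172 - 8*130 = -36300*1/5172 - 1*1040 = -3025/431 - 1040 = -451265/431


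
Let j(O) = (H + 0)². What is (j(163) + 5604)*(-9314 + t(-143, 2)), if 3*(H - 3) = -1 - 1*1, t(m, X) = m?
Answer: -477436645/9 ≈ -5.3049e+7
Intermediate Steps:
H = 7/3 (H = 3 + (-1 - 1*1)/3 = 3 + (-1 - 1)/3 = 3 + (⅓)*(-2) = 3 - ⅔ = 7/3 ≈ 2.3333)
j(O) = 49/9 (j(O) = (7/3 + 0)² = (7/3)² = 49/9)
(j(163) + 5604)*(-9314 + t(-143, 2)) = (49/9 + 5604)*(-9314 - 143) = (50485/9)*(-9457) = -477436645/9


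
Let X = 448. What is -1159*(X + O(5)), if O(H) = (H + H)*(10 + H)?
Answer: -693082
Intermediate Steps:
O(H) = 2*H*(10 + H) (O(H) = (2*H)*(10 + H) = 2*H*(10 + H))
-1159*(X + O(5)) = -1159*(448 + 2*5*(10 + 5)) = -1159*(448 + 2*5*15) = -1159*(448 + 150) = -1159*598 = -693082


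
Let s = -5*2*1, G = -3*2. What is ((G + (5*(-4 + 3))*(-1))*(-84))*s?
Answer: -840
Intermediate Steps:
G = -6
s = -10 (s = -10*1 = -10)
((G + (5*(-4 + 3))*(-1))*(-84))*s = ((-6 + (5*(-4 + 3))*(-1))*(-84))*(-10) = ((-6 + (5*(-1))*(-1))*(-84))*(-10) = ((-6 - 5*(-1))*(-84))*(-10) = ((-6 + 5)*(-84))*(-10) = -1*(-84)*(-10) = 84*(-10) = -840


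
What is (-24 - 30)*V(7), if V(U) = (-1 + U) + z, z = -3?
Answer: -162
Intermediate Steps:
V(U) = -4 + U (V(U) = (-1 + U) - 3 = -4 + U)
(-24 - 30)*V(7) = (-24 - 30)*(-4 + 7) = -54*3 = -162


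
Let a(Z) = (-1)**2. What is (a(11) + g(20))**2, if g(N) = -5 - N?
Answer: 576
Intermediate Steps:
a(Z) = 1
(a(11) + g(20))**2 = (1 + (-5 - 1*20))**2 = (1 + (-5 - 20))**2 = (1 - 25)**2 = (-24)**2 = 576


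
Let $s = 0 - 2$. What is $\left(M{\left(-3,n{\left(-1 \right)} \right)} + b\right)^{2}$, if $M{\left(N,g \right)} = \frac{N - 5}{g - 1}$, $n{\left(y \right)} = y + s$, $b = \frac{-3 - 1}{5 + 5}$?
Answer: $\frac{64}{25} \approx 2.56$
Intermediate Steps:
$s = -2$
$b = - \frac{2}{5}$ ($b = - \frac{4}{10} = \left(-4\right) \frac{1}{10} = - \frac{2}{5} \approx -0.4$)
$n{\left(y \right)} = -2 + y$ ($n{\left(y \right)} = y - 2 = -2 + y$)
$M{\left(N,g \right)} = \frac{-5 + N}{-1 + g}$
$\left(M{\left(-3,n{\left(-1 \right)} \right)} + b\right)^{2} = \left(\frac{-5 - 3}{-1 - 3} - \frac{2}{5}\right)^{2} = \left(\frac{1}{-1 - 3} \left(-8\right) - \frac{2}{5}\right)^{2} = \left(\frac{1}{-4} \left(-8\right) - \frac{2}{5}\right)^{2} = \left(\left(- \frac{1}{4}\right) \left(-8\right) - \frac{2}{5}\right)^{2} = \left(2 - \frac{2}{5}\right)^{2} = \left(\frac{8}{5}\right)^{2} = \frac{64}{25}$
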